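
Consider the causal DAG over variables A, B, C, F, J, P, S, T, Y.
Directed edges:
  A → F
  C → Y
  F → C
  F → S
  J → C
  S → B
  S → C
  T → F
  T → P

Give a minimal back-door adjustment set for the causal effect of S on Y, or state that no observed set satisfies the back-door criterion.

S→Y: minimal back-door set {F}.

desc(S)\{S}={B,C,Y}; candidates ⊆ {A,F,J,P,T}.
size 0: {}; under {} S still reaches {A,C,F,P,T,Y} ∋ Y.
{F}: S⊥Y given {F} in G with S→· removed — back-door holds.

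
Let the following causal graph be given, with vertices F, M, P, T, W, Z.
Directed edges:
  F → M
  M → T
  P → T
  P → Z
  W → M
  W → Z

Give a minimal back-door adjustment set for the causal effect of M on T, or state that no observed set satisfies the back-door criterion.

M→T: minimal back-door set ∅.

desc(M)\{M}={T}; candidates ⊆ {F,P,W,Z}.
∅: M⊥T given ∅ in G with M→· removed — back-door holds.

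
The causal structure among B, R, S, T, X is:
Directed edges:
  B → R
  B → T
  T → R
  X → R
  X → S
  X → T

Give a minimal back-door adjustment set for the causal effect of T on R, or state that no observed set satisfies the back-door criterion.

T→R: minimal back-door set {B, X}.

desc(T)\{T}={R}; candidates ⊆ {B,S,X}.
size 0: {}; under {} T still reaches {B,R,S,X} ∋ R.
size 1: {B}, {S}, {X}; under {B} T still reaches {R,S,X} ∋ R.
{B,X}: T⊥R given {B,X} in G with T→· removed — back-door holds.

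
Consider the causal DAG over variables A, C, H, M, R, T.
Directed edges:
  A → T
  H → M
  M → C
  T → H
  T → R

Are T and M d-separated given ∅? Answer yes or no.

Bayes-Ball from T | ∅ reaches {A,C,H,M,R}.
M ∈ reach(T|∅) ⇒ T ⊥̸ M | ∅.

No — T and M are d-connected given ∅.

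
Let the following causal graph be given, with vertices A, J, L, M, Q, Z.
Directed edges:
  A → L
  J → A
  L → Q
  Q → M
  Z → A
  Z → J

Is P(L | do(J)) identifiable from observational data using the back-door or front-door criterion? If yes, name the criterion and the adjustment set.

P(L|do(J)): backdoor, adjust for {Z}.

desc(J)\{J}={A,L,M,Q}; candidates ⊆ {Z}.
size 0: {}; under {} J still reaches {A,L,M,Q,Z} ∋ L.
{Z}: J⊥L given {Z} in G with J→· removed — back-door holds.
P(L|do(J)) = Σ_{Z} P(L|J,Z)·P(Z).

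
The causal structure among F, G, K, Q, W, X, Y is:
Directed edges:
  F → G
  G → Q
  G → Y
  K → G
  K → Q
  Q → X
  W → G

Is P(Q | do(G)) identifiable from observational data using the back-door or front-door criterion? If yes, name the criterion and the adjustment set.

desc(G)\{G}={Q,X,Y}; candidates ⊆ {F,K,W}.
size 0: {}; under {} G still reaches {F,K,Q,W,X} ∋ Q.
{K}: G⊥Q given {K} in G with G→· removed — back-door holds.
P(Q|do(G)) = Σ_{K} P(Q|G,K)·P(K).

P(Q|do(G)): backdoor, adjust for {K}.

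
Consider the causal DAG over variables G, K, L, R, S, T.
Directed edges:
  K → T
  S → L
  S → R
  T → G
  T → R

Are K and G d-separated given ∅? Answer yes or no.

No — K and G are d-connected given ∅.

Bayes-Ball from K | ∅ reaches {G,R,T}.
G ∈ reach(K|∅) ⇒ K ⊥̸ G | ∅.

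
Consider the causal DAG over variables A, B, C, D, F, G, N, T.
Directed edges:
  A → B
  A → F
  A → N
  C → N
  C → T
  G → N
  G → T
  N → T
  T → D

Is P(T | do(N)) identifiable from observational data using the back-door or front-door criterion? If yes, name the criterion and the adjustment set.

P(T|do(N)): backdoor, adjust for {C, G}.

desc(N)\{N}={D,T}; candidates ⊆ {A,B,C,F,G}.
size 0: {}; under {} N still reaches {A,B,C,D,F,G,T} ∋ T.
size 1: {A}, {B}, {C} …(+2); under {A} N still reaches {C,D,G,T} ∋ T.
{C,G}: N⊥T given {C,G} in G with N→· removed — back-door holds.
P(T|do(N)) = Σ_{C,G} P(T|N,C,G)·P(C,G).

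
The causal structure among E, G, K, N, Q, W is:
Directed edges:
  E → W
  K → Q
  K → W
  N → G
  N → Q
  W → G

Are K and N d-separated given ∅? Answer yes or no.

Bayes-Ball from K | ∅ reaches {G,Q,W}.
N ∉ reach(K|∅) ⇒ K ⊥ N | ∅.

Yes — K ⊥ N | ∅.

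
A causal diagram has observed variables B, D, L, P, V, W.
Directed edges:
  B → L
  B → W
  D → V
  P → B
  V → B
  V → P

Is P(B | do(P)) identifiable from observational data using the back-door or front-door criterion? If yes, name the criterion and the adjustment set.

P(B|do(P)): backdoor, adjust for {V}.

desc(P)\{P}={B,L,W}; candidates ⊆ {D,V}.
size 0: {}; under {} P still reaches {B,D,L,V,W} ∋ B.
{V}: P⊥B given {V} in G with P→· removed — back-door holds.
P(B|do(P)) = Σ_{V} P(B|P,V)·P(V).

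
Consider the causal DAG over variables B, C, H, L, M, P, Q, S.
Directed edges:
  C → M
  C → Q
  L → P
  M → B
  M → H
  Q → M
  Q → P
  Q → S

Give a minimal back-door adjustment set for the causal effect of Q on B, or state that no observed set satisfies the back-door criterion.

Q→B: minimal back-door set {C}.

desc(Q)\{Q}={B,H,M,P,S}; candidates ⊆ {C,L}.
size 0: {}; under {} Q still reaches {B,C,H,M} ∋ B.
{C}: Q⊥B given {C} in G with Q→· removed — back-door holds.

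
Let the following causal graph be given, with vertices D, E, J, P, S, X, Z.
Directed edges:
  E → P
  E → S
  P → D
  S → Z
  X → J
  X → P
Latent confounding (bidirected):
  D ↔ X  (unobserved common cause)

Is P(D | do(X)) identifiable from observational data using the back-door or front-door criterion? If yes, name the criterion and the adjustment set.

P(D|do(X)): frontdoor, adjust for {P}.

desc(X)\{X}={D,J,P}; candidates ⊆ {E,S,Z}.
X↔D: latent back-door arc(s) into X.
size 0: {}; under {} X still reaches {D} ∋ D.
size 1: {E}, {S}, {Z}; under {E} X still reaches {D} ∋ D.
size 2: {E,S}, {E,Z}, {S,Z}; under {E,S} X still reaches {D} ∋ D.
X↔D cannot be blocked by any observed set — no back-door set.
{P}: (i) intercepts every directed X→D path; (ii) no back-door X→{P}; (iii) {X} blocks every back-door {P}→D. Front-door holds.
P(D|do(X)) = Σ_{P} P(P|X) Σ_{X'} P(D|P,X')P(X').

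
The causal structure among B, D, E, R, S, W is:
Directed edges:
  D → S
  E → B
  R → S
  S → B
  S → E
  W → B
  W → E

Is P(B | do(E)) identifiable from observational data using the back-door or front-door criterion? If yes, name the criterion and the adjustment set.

P(B|do(E)): backdoor, adjust for {S, W}.

desc(E)\{E}={B}; candidates ⊆ {D,R,S,W}.
size 0: {}; under {} E still reaches {B,D,R,S,W} ∋ B.
size 1: {D}, {R}, {S} …(+1); under {D} E still reaches {B,R,S,W} ∋ B.
{S,W}: E⊥B given {S,W} in G with E→· removed — back-door holds.
P(B|do(E)) = Σ_{S,W} P(B|E,S,W)·P(S,W).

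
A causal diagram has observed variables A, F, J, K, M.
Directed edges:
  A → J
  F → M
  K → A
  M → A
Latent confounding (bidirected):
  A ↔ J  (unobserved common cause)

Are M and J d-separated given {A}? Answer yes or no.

Bayes-Ball from M | {A} reaches {F,J,K}.
J ∈ reach(M|{A}) ⇒ M ⊥̸ J | {A}.

No — M and J are d-connected given {A}.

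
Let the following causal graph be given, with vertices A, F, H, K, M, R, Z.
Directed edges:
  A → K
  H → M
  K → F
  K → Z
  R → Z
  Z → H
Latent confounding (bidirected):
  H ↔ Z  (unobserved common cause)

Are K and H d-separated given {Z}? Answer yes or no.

Bayes-Ball from K | {Z} reaches {A,F,H,M,R}.
H ∈ reach(K|{Z}) ⇒ K ⊥̸ H | {Z}.

No — K and H are d-connected given {Z}.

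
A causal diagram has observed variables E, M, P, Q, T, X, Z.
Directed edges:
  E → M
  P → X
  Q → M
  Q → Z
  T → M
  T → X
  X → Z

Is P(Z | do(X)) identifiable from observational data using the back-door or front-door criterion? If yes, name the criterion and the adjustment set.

P(Z|do(X)): backdoor, adjust for ∅.

desc(X)\{X}={Z}; candidates ⊆ {E,M,P,Q,T}.
∅: X⊥Z given ∅ in G with X→· removed — back-door holds.
P(Z|do(X)) = P(Z|X) — no adjustment needed.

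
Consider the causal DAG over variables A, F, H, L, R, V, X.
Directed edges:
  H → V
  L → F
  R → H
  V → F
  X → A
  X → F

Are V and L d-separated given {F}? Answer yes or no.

Bayes-Ball from V | {F} reaches {A,H,L,R,X}.
L ∈ reach(V|{F}) ⇒ V ⊥̸ L | {F}.

No — V and L are d-connected given {F}.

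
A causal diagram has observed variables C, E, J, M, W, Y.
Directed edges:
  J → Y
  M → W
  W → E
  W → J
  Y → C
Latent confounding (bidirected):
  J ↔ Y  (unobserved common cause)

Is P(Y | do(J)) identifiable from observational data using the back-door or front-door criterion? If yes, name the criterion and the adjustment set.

P(Y|do(J)): not identifiable (no BD/FD set).

desc(J)\{J}={C,Y}; candidates ⊆ {E,M,W}.
J↔Y: latent back-door arc(s) into J.
size 0: {}; under {} J still reaches {C,E,M,W,Y} ∋ Y.
size 1: {E}, {M}, {W}; under {E} J still reaches {C,M,W,Y} ∋ Y.
size 2: {E,M}, {E,W}, {M,W}; under {E,M} J still reaches {C,W,Y} ∋ Y.
J↔Y cannot be blocked by any observed set — no back-door set.
No mediator lies on a directed J→…→Y path.
Neither criterion identifies P(Y|do(J)) in this graph.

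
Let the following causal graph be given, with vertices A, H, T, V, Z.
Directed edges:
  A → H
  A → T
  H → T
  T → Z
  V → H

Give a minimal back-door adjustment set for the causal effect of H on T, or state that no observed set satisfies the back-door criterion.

desc(H)\{H}={T,Z}; candidates ⊆ {A,V}.
size 0: {}; under {} H still reaches {A,T,V,Z} ∋ T.
{A}: H⊥T given {A} in G with H→· removed — back-door holds.

H→T: minimal back-door set {A}.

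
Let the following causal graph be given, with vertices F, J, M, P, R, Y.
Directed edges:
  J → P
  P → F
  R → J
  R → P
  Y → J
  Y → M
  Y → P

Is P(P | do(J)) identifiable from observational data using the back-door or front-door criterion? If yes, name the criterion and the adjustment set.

P(P|do(J)): backdoor, adjust for {R, Y}.

desc(J)\{J}={F,P}; candidates ⊆ {M,R,Y}.
size 0: {}; under {} J still reaches {F,M,P,R,Y} ∋ P.
size 1: {M}, {R}, {Y}; under {M} J still reaches {F,P,R,Y} ∋ P.
{R,Y}: J⊥P given {R,Y} in G with J→· removed — back-door holds.
P(P|do(J)) = Σ_{R,Y} P(P|J,R,Y)·P(R,Y).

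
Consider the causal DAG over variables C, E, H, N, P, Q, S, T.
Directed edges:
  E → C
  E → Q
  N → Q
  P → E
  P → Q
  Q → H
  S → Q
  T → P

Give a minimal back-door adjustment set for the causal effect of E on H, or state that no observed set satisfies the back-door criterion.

desc(E)\{E}={C,H,Q}; candidates ⊆ {N,P,S,T}.
size 0: {}; under {} E still reaches {H,P,Q,T} ∋ H.
{P}: E⊥H given {P} in G with E→· removed — back-door holds.

E→H: minimal back-door set {P}.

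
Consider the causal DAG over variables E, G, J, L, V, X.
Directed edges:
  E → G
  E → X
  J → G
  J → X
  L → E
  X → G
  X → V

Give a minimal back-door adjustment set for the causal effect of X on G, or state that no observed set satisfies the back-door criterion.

X→G: minimal back-door set {E, J}.

desc(X)\{X}={G,V}; candidates ⊆ {E,J,L}.
size 0: {}; under {} X still reaches {E,G,J,L} ∋ G.
size 1: {E}, {J}, {L}; under {E} X still reaches {G,J} ∋ G.
{E,J}: X⊥G given {E,J} in G with X→· removed — back-door holds.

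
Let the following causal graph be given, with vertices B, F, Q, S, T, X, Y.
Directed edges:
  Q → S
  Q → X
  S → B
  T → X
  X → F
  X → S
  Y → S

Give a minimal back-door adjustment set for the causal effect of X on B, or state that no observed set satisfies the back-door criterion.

desc(X)\{X}={B,F,S}; candidates ⊆ {Q,T,Y}.
size 0: {}; under {} X still reaches {B,Q,S,T} ∋ B.
{Q}: X⊥B given {Q} in G with X→· removed — back-door holds.

X→B: minimal back-door set {Q}.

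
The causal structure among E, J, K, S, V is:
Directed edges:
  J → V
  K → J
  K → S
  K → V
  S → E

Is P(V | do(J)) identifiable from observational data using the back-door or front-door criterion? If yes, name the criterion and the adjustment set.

P(V|do(J)): backdoor, adjust for {K}.

desc(J)\{J}={V}; candidates ⊆ {E,K,S}.
size 0: {}; under {} J still reaches {E,K,S,V} ∋ V.
{K}: J⊥V given {K} in G with J→· removed — back-door holds.
P(V|do(J)) = Σ_{K} P(V|J,K)·P(K).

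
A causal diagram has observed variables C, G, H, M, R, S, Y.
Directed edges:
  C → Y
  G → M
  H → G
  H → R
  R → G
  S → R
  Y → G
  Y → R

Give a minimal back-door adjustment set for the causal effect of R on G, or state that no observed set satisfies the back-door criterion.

R→G: minimal back-door set {H, Y}.

desc(R)\{R}={G,M}; candidates ⊆ {C,H,S,Y}.
size 0: {}; under {} R still reaches {C,G,H,M,S,Y} ∋ G.
size 1: {C}, {H}, {S} …(+1); under {C} R still reaches {G,H,M,S,Y} ∋ G.
{H,Y}: R⊥G given {H,Y} in G with R→· removed — back-door holds.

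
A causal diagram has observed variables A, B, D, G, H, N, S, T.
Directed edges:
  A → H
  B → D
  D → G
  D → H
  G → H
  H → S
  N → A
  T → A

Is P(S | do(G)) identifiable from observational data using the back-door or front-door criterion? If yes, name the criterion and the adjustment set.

P(S|do(G)): backdoor, adjust for {D}.

desc(G)\{G}={H,S}; candidates ⊆ {A,B,D,N,T}.
size 0: {}; under {} G still reaches {B,D,H,S} ∋ S.
{D}: G⊥S given {D} in G with G→· removed — back-door holds.
P(S|do(G)) = Σ_{D} P(S|G,D)·P(D).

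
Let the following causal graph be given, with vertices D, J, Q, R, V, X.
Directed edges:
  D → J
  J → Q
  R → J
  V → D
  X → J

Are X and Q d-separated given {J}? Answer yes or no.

Bayes-Ball from X | {J} reaches {D,R,V}.
Q ∉ reach(X|{J}) ⇒ X ⊥ Q | {J}.

Yes — X ⊥ Q | {J}.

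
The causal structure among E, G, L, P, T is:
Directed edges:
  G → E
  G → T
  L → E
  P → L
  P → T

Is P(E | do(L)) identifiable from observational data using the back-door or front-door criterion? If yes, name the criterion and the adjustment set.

desc(L)\{L}={E}; candidates ⊆ {G,P,T}.
∅: L⊥E given ∅ in G with L→· removed — back-door holds.
P(E|do(L)) = P(E|L) — no adjustment needed.

P(E|do(L)): backdoor, adjust for ∅.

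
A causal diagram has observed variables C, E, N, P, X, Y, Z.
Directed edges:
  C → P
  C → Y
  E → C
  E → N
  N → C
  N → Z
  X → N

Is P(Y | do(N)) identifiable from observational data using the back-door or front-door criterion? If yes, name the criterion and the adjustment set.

desc(N)\{N}={C,P,Y,Z}; candidates ⊆ {E,X}.
size 0: {}; under {} N still reaches {C,E,P,X,Y} ∋ Y.
{E}: N⊥Y given {E} in G with N→· removed — back-door holds.
P(Y|do(N)) = Σ_{E} P(Y|N,E)·P(E).

P(Y|do(N)): backdoor, adjust for {E}.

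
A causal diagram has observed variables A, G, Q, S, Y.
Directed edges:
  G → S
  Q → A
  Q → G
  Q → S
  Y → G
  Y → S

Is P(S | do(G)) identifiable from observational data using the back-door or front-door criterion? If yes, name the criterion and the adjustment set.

P(S|do(G)): backdoor, adjust for {Q, Y}.

desc(G)\{G}={S}; candidates ⊆ {A,Q,Y}.
size 0: {}; under {} G still reaches {A,Q,S,Y} ∋ S.
size 1: {A}, {Q}, {Y}; under {A} G still reaches {Q,S,Y} ∋ S.
{Q,Y}: G⊥S given {Q,Y} in G with G→· removed — back-door holds.
P(S|do(G)) = Σ_{Q,Y} P(S|G,Q,Y)·P(Q,Y).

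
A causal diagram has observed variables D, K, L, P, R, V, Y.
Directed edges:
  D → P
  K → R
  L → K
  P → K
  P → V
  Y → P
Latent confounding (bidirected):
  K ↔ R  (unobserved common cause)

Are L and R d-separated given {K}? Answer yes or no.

No — L and R are d-connected given {K}.

Bayes-Ball from L | {K} reaches {D,P,R,V,Y}.
R ∈ reach(L|{K}) ⇒ L ⊥̸ R | {K}.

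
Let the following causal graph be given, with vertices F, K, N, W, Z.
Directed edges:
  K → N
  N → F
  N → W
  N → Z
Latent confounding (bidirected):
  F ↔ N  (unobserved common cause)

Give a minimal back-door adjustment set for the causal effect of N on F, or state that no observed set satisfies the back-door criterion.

N→F: no observed back-door set.

desc(N)\{N}={F,W,Z}; candidates ⊆ {K}.
N↔F: latent back-door arc(s) into N.
size 0: {}; under {} N still reaches {F,K} ∋ F.
size 1: {K}; under {K} N still reaches {F} ∋ F.
N↔F cannot be blocked by any observed set — no back-door set.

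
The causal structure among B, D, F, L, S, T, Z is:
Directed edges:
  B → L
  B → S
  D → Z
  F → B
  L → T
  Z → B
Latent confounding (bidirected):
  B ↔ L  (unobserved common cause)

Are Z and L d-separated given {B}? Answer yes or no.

No — Z and L are d-connected given {B}.

Bayes-Ball from Z | {B} reaches {D,F,L,T}.
L ∈ reach(Z|{B}) ⇒ Z ⊥̸ L | {B}.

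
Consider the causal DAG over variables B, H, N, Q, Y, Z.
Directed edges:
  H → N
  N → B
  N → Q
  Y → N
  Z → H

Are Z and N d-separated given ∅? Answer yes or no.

No — Z and N are d-connected given ∅.

Bayes-Ball from Z | ∅ reaches {B,H,N,Q}.
N ∈ reach(Z|∅) ⇒ Z ⊥̸ N | ∅.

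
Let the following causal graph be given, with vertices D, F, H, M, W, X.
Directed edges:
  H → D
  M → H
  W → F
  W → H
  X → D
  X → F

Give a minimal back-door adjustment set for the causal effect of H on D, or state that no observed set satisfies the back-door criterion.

H→D: minimal back-door set ∅.

desc(H)\{H}={D}; candidates ⊆ {F,M,W,X}.
∅: H⊥D given ∅ in G with H→· removed — back-door holds.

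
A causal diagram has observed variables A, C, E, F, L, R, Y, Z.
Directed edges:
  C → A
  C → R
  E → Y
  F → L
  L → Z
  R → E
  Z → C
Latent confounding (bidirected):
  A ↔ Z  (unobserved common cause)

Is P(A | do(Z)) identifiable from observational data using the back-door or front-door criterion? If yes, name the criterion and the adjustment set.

desc(Z)\{Z}={A,C,E,R,Y}; candidates ⊆ {F,L}.
Z↔A: latent back-door arc(s) into Z.
size 0: {}; under {} Z still reaches {A,F,L} ∋ A.
size 1: {F}, {L}; under {F} Z still reaches {A,L} ∋ A.
size 2: {F,L}; under {F,L} Z still reaches {A} ∋ A.
Z↔A cannot be blocked by any observed set — no back-door set.
{C}: (i) intercepts every directed Z→A path; (ii) no back-door Z→{C}; (iii) {Z} blocks every back-door {C}→A. Front-door holds.
P(A|do(Z)) = Σ_{C} P(C|Z) Σ_{Z'} P(A|C,Z')P(Z').

P(A|do(Z)): frontdoor, adjust for {C}.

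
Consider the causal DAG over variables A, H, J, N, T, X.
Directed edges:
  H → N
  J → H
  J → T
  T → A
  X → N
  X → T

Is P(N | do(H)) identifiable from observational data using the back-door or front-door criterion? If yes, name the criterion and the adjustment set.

P(N|do(H)): backdoor, adjust for ∅.

desc(H)\{H}={N}; candidates ⊆ {A,J,T,X}.
∅: H⊥N given ∅ in G with H→· removed — back-door holds.
P(N|do(H)) = P(N|H) — no adjustment needed.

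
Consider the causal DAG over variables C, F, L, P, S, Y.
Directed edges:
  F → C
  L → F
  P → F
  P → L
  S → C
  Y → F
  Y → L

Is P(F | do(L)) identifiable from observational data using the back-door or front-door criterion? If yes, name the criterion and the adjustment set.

desc(L)\{L}={C,F}; candidates ⊆ {P,S,Y}.
size 0: {}; under {} L still reaches {C,F,P,Y} ∋ F.
size 1: {P}, {S}, {Y}; under {P} L still reaches {C,F,Y} ∋ F.
{P,Y}: L⊥F given {P,Y} in G with L→· removed — back-door holds.
P(F|do(L)) = Σ_{P,Y} P(F|L,P,Y)·P(P,Y).

P(F|do(L)): backdoor, adjust for {P, Y}.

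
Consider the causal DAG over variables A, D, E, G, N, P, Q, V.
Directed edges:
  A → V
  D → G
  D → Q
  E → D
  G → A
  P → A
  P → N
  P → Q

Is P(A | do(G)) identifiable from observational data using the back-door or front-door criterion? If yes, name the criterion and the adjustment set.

desc(G)\{G}={A,V}; candidates ⊆ {D,E,N,P,Q}.
∅: G⊥A given ∅ in G with G→· removed — back-door holds.
P(A|do(G)) = P(A|G) — no adjustment needed.

P(A|do(G)): backdoor, adjust for ∅.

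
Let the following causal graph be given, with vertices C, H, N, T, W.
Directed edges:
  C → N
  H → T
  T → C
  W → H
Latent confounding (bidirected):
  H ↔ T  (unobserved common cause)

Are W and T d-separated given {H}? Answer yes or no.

No — W and T are d-connected given {H}.

Bayes-Ball from W | {H} reaches {C,N,T}.
T ∈ reach(W|{H}) ⇒ W ⊥̸ T | {H}.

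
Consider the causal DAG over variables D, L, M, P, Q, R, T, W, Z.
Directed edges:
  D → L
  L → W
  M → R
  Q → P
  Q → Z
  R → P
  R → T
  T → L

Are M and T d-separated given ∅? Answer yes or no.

Bayes-Ball from M | ∅ reaches {L,P,R,T,W}.
T ∈ reach(M|∅) ⇒ M ⊥̸ T | ∅.

No — M and T are d-connected given ∅.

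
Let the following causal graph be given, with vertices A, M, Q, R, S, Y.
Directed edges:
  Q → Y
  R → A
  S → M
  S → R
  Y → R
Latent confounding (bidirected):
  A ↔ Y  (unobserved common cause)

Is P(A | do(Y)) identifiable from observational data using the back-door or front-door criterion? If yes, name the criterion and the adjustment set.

desc(Y)\{Y}={A,R}; candidates ⊆ {M,Q,S}.
Y↔A: latent back-door arc(s) into Y.
size 0: {}; under {} Y still reaches {A,Q} ∋ A.
size 1: {M}, {Q}, {S}; under {M} Y still reaches {A,Q} ∋ A.
size 2: {M,Q}, {M,S}, {Q,S}; under {M,Q} Y still reaches {A} ∋ A.
Y↔A cannot be blocked by any observed set — no back-door set.
{R}: (i) intercepts every directed Y→A path; (ii) no back-door Y→{R}; (iii) {Y} blocks every back-door {R}→A. Front-door holds.
P(A|do(Y)) = Σ_{R} P(R|Y) Σ_{Y'} P(A|R,Y')P(Y').

P(A|do(Y)): frontdoor, adjust for {R}.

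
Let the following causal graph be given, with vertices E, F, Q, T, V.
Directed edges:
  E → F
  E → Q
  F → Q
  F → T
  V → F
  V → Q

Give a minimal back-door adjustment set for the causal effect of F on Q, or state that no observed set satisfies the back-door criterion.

desc(F)\{F}={Q,T}; candidates ⊆ {E,V}.
size 0: {}; under {} F still reaches {E,Q,V} ∋ Q.
size 1: {E}, {V}; under {E} F still reaches {Q,V} ∋ Q.
{E,V}: F⊥Q given {E,V} in G with F→· removed — back-door holds.

F→Q: minimal back-door set {E, V}.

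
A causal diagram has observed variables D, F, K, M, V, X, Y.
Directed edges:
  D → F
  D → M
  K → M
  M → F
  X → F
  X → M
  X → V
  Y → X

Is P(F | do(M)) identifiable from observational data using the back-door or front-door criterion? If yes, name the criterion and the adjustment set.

P(F|do(M)): backdoor, adjust for {D, X}.

desc(M)\{M}={F}; candidates ⊆ {D,K,V,X,Y}.
size 0: {}; under {} M still reaches {D,F,K,V,X,Y} ∋ F.
size 1: {D}, {K}, {V} …(+2); under {D} M still reaches {F,K,V,X,Y} ∋ F.
{D,X}: M⊥F given {D,X} in G with M→· removed — back-door holds.
P(F|do(M)) = Σ_{D,X} P(F|M,D,X)·P(D,X).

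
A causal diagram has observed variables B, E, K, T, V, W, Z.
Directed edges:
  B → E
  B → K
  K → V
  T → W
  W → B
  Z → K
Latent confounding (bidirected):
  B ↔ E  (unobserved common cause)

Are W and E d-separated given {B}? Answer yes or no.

No — W and E are d-connected given {B}.

Bayes-Ball from W | {B} reaches {E,T}.
E ∈ reach(W|{B}) ⇒ W ⊥̸ E | {B}.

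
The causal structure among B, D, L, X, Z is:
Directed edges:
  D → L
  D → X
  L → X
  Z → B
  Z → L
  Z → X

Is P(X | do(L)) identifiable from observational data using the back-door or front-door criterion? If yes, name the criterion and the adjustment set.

P(X|do(L)): backdoor, adjust for {D, Z}.

desc(L)\{L}={X}; candidates ⊆ {B,D,Z}.
size 0: {}; under {} L still reaches {B,D,X,Z} ∋ X.
size 1: {B}, {D}, {Z}; under {B} L still reaches {D,X,Z} ∋ X.
{D,Z}: L⊥X given {D,Z} in G with L→· removed — back-door holds.
P(X|do(L)) = Σ_{D,Z} P(X|L,D,Z)·P(D,Z).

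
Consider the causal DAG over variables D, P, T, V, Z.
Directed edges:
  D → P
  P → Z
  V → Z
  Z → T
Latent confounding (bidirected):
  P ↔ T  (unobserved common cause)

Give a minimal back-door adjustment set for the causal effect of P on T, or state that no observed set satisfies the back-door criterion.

P→T: no observed back-door set.

desc(P)\{P}={T,Z}; candidates ⊆ {D,V}.
P↔T: latent back-door arc(s) into P.
size 0: {}; under {} P still reaches {D,T} ∋ T.
size 1: {D}, {V}; under {D} P still reaches {T} ∋ T.
size 2: {D,V}; under {D,V} P still reaches {T} ∋ T.
P↔T cannot be blocked by any observed set — no back-door set.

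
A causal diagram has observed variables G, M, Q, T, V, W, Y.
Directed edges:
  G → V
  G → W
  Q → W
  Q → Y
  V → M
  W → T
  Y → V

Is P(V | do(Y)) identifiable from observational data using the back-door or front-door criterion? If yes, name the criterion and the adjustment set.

desc(Y)\{Y}={M,V}; candidates ⊆ {G,Q,T,W}.
∅: Y⊥V given ∅ in G with Y→· removed — back-door holds.
P(V|do(Y)) = P(V|Y) — no adjustment needed.

P(V|do(Y)): backdoor, adjust for ∅.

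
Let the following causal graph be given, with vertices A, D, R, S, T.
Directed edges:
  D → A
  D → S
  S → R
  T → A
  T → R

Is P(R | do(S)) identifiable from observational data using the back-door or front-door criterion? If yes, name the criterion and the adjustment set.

P(R|do(S)): backdoor, adjust for ∅.

desc(S)\{S}={R}; candidates ⊆ {A,D,T}.
∅: S⊥R given ∅ in G with S→· removed — back-door holds.
P(R|do(S)) = P(R|S) — no adjustment needed.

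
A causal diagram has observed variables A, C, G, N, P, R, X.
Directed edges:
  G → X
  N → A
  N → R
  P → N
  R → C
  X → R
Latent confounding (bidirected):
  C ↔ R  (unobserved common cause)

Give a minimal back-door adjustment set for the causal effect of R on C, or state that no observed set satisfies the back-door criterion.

R→C: no observed back-door set.

desc(R)\{R}={C}; candidates ⊆ {A,G,N,P,X}.
R↔C: latent back-door arc(s) into R.
size 0: {}; under {} R still reaches {A,C,G,N,P,X} ∋ C.
size 1: {A}, {G}, {N} …(+2); under {A} R still reaches {C,G,N,P,X} ∋ C.
size 2: {A,G}, {A,N}, {A,P} …(+7); under {A,G} R still reaches {C,N,P,X} ∋ C.
R↔C cannot be blocked by any observed set — no back-door set.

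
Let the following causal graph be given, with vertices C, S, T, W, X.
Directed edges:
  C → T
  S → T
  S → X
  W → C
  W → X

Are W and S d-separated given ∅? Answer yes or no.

Yes — W ⊥ S | ∅.

Bayes-Ball from W | ∅ reaches {C,T,X}.
S ∉ reach(W|∅) ⇒ W ⊥ S | ∅.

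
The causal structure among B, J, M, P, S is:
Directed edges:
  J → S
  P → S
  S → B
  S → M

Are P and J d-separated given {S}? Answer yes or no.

No — P and J are d-connected given {S}.

Bayes-Ball from P | {S} reaches {J}.
J ∈ reach(P|{S}) ⇒ P ⊥̸ J | {S}.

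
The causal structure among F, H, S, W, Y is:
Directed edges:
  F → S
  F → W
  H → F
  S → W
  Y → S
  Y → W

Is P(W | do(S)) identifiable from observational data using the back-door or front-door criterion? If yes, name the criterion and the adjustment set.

desc(S)\{S}={W}; candidates ⊆ {F,H,Y}.
size 0: {}; under {} S still reaches {F,H,W,Y} ∋ W.
size 1: {F}, {H}, {Y}; under {F} S still reaches {W,Y} ∋ W.
{F,Y}: S⊥W given {F,Y} in G with S→· removed — back-door holds.
P(W|do(S)) = Σ_{F,Y} P(W|S,F,Y)·P(F,Y).

P(W|do(S)): backdoor, adjust for {F, Y}.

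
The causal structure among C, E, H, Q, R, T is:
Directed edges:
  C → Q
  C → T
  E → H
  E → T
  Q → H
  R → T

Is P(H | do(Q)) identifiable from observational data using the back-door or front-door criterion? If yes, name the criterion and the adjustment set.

P(H|do(Q)): backdoor, adjust for ∅.

desc(Q)\{Q}={H}; candidates ⊆ {C,E,R,T}.
∅: Q⊥H given ∅ in G with Q→· removed — back-door holds.
P(H|do(Q)) = P(H|Q) — no adjustment needed.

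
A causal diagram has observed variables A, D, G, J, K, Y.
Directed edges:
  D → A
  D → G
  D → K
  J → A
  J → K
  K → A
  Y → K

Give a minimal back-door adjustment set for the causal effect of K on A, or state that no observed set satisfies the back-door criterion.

desc(K)\{K}={A}; candidates ⊆ {D,G,J,Y}.
size 0: {}; under {} K still reaches {A,D,G,J,Y} ∋ A.
size 1: {D}, {G}, {J} …(+1); under {D} K still reaches {A,J,Y} ∋ A.
{D,J}: K⊥A given {D,J} in G with K→· removed — back-door holds.

K→A: minimal back-door set {D, J}.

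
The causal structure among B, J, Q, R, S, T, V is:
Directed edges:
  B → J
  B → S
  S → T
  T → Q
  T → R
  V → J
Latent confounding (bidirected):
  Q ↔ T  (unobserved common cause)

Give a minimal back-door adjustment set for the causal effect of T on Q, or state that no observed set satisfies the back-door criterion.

T→Q: no observed back-door set.

desc(T)\{T}={Q,R}; candidates ⊆ {B,J,S,V}.
T↔Q: latent back-door arc(s) into T.
size 0: {}; under {} T still reaches {B,J,Q,S} ∋ Q.
size 1: {B}, {J}, {S} …(+1); under {B} T still reaches {Q,S} ∋ Q.
size 2: {B,J}, {B,S}, {B,V} …(+3); under {B,J} T still reaches {Q,S} ∋ Q.
T↔Q cannot be blocked by any observed set — no back-door set.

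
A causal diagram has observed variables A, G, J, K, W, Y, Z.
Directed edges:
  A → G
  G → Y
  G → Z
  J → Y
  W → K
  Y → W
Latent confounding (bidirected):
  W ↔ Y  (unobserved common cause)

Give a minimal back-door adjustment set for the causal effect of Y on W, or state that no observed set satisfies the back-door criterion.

Y→W: no observed back-door set.

desc(Y)\{Y}={K,W}; candidates ⊆ {A,G,J,Z}.
Y↔W: latent back-door arc(s) into Y.
size 0: {}; under {} Y still reaches {A,G,J,K,W,Z} ∋ W.
size 1: {A}, {G}, {J} …(+1); under {A} Y still reaches {G,J,K,W,Z} ∋ W.
size 2: {A,G}, {A,J}, {A,Z} …(+3); under {A,G} Y still reaches {J,K,W} ∋ W.
Y↔W cannot be blocked by any observed set — no back-door set.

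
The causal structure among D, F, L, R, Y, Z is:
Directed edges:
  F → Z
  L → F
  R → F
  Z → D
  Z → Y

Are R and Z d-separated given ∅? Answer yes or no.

No — R and Z are d-connected given ∅.

Bayes-Ball from R | ∅ reaches {D,F,Y,Z}.
Z ∈ reach(R|∅) ⇒ R ⊥̸ Z | ∅.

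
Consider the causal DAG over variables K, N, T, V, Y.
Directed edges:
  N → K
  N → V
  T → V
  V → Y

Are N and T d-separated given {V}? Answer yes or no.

Bayes-Ball from N | {V} reaches {K,T}.
T ∈ reach(N|{V}) ⇒ N ⊥̸ T | {V}.

No — N and T are d-connected given {V}.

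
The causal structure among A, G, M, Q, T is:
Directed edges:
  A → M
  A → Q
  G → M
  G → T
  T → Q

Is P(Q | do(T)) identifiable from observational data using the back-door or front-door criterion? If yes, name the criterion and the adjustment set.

P(Q|do(T)): backdoor, adjust for ∅.

desc(T)\{T}={Q}; candidates ⊆ {A,G,M}.
∅: T⊥Q given ∅ in G with T→· removed — back-door holds.
P(Q|do(T)) = P(Q|T) — no adjustment needed.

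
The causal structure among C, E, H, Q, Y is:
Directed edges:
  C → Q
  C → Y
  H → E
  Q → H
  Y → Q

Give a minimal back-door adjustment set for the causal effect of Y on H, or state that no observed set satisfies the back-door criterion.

desc(Y)\{Y}={E,H,Q}; candidates ⊆ {C}.
size 0: {}; under {} Y still reaches {C,E,H,Q} ∋ H.
{C}: Y⊥H given {C} in G with Y→· removed — back-door holds.

Y→H: minimal back-door set {C}.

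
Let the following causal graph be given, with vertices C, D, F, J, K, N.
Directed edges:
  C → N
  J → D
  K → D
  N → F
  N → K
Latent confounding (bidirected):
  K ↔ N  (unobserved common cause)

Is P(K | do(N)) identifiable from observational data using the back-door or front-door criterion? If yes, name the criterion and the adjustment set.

P(K|do(N)): not identifiable (no BD/FD set).

desc(N)\{N}={D,F,K}; candidates ⊆ {C,J}.
N↔K: latent back-door arc(s) into N.
size 0: {}; under {} N still reaches {C,D,K} ∋ K.
size 1: {C}, {J}; under {C} N still reaches {D,K} ∋ K.
size 2: {C,J}; under {C,J} N still reaches {D,K} ∋ K.
N↔K cannot be blocked by any observed set — no back-door set.
No mediator lies on a directed N→…→K path.
Neither criterion identifies P(K|do(N)) in this graph.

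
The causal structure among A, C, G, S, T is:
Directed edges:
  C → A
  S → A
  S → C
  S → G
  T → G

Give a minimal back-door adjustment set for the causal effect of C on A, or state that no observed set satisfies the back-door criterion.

C→A: minimal back-door set {S}.

desc(C)\{C}={A}; candidates ⊆ {G,S,T}.
size 0: {}; under {} C still reaches {A,G,S} ∋ A.
{S}: C⊥A given {S} in G with C→· removed — back-door holds.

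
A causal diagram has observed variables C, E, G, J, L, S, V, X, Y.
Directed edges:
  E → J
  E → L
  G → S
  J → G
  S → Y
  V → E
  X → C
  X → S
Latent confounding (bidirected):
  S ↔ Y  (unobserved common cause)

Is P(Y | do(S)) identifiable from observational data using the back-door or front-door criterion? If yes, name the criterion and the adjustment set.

desc(S)\{S}={Y}; candidates ⊆ {C,E,G,J,L,V,X}.
S↔Y: latent back-door arc(s) into S.
size 0: {}; under {} S still reaches {C,E,G,J,L,V,X,Y} ∋ Y.
size 1: {C}, {E}, {G} …(+4); under {C} S still reaches {E,G,J,L,V,X,Y} ∋ Y.
size 2: {C,E}, {C,G}, {C,J} …(+18); under {C,E} S still reaches {G,J,X,Y} ∋ Y.
S↔Y cannot be blocked by any observed set — no back-door set.
No mediator lies on a directed S→…→Y path.
Neither criterion identifies P(Y|do(S)) in this graph.

P(Y|do(S)): not identifiable (no BD/FD set).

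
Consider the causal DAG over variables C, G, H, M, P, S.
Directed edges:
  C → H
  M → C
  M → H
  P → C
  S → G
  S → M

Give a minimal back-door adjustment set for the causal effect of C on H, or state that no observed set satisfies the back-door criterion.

desc(C)\{C}={H}; candidates ⊆ {G,M,P,S}.
size 0: {}; under {} C still reaches {G,H,M,P,S} ∋ H.
{M}: C⊥H given {M} in G with C→· removed — back-door holds.

C→H: minimal back-door set {M}.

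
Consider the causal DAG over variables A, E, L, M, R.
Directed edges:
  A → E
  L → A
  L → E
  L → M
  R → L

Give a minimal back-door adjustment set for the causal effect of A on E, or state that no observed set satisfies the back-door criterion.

desc(A)\{A}={E}; candidates ⊆ {L,M,R}.
size 0: {}; under {} A still reaches {E,L,M,R} ∋ E.
{L}: A⊥E given {L} in G with A→· removed — back-door holds.

A→E: minimal back-door set {L}.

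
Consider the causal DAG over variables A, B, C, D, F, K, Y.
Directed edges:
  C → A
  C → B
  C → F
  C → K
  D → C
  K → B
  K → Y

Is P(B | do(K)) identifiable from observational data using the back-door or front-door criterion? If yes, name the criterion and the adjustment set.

P(B|do(K)): backdoor, adjust for {C}.

desc(K)\{K}={B,Y}; candidates ⊆ {A,C,D,F}.
size 0: {}; under {} K still reaches {A,B,C,D,F} ∋ B.
{C}: K⊥B given {C} in G with K→· removed — back-door holds.
P(B|do(K)) = Σ_{C} P(B|K,C)·P(C).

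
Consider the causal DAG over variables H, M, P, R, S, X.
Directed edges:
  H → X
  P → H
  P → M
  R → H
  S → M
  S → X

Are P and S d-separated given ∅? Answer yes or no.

Yes — P ⊥ S | ∅.

Bayes-Ball from P | ∅ reaches {H,M,X}.
S ∉ reach(P|∅) ⇒ P ⊥ S | ∅.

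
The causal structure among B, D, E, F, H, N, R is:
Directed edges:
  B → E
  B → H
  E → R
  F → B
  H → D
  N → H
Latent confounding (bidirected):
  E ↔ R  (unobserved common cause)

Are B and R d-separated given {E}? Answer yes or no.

No — B and R are d-connected given {E}.

Bayes-Ball from B | {E} reaches {D,F,H,R}.
R ∈ reach(B|{E}) ⇒ B ⊥̸ R | {E}.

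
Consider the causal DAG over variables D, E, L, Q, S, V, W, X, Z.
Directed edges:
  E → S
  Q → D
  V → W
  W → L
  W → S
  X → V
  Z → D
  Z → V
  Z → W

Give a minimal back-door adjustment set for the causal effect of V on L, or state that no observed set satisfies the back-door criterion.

desc(V)\{V}={L,S,W}; candidates ⊆ {D,E,Q,X,Z}.
size 0: {}; under {} V still reaches {D,L,S,W,X,Z} ∋ L.
{Z}: V⊥L given {Z} in G with V→· removed — back-door holds.

V→L: minimal back-door set {Z}.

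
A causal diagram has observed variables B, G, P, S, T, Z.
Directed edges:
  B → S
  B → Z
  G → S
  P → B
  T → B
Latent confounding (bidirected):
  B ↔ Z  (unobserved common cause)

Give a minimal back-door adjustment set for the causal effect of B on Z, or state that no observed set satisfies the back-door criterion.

B→Z: no observed back-door set.

desc(B)\{B}={S,Z}; candidates ⊆ {G,P,T}.
B↔Z: latent back-door arc(s) into B.
size 0: {}; under {} B still reaches {P,T,Z} ∋ Z.
size 1: {G}, {P}, {T}; under {G} B still reaches {P,T,Z} ∋ Z.
size 2: {G,P}, {G,T}, {P,T}; under {G,P} B still reaches {T,Z} ∋ Z.
B↔Z cannot be blocked by any observed set — no back-door set.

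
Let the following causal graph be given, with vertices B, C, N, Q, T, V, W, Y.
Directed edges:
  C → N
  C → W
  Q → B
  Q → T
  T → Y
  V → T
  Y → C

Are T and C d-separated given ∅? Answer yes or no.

No — T and C are d-connected given ∅.

Bayes-Ball from T | ∅ reaches {B,C,N,Q,V,W,Y}.
C ∈ reach(T|∅) ⇒ T ⊥̸ C | ∅.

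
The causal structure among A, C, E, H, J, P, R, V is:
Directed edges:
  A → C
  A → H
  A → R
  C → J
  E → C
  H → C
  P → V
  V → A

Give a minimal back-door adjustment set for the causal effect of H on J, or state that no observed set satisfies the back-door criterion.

desc(H)\{H}={C,J}; candidates ⊆ {A,E,P,R,V}.
size 0: {}; under {} H still reaches {A,C,J,P,R,V} ∋ J.
{A}: H⊥J given {A} in G with H→· removed — back-door holds.

H→J: minimal back-door set {A}.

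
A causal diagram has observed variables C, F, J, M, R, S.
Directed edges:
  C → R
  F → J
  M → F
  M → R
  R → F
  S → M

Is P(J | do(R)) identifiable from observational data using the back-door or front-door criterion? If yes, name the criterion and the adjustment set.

desc(R)\{R}={F,J}; candidates ⊆ {C,M,S}.
size 0: {}; under {} R still reaches {C,F,J,M,S} ∋ J.
{M}: R⊥J given {M} in G with R→· removed — back-door holds.
P(J|do(R)) = Σ_{M} P(J|R,M)·P(M).

P(J|do(R)): backdoor, adjust for {M}.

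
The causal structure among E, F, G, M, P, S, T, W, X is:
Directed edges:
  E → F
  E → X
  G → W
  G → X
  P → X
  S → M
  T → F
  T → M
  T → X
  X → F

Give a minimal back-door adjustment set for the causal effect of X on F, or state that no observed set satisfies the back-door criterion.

X→F: minimal back-door set {E, T}.

desc(X)\{X}={F}; candidates ⊆ {E,G,M,P,S,T,W}.
size 0: {}; under {} X still reaches {E,F,G,M,P,T,W} ∋ F.
size 1: {E}, {G}, {M} …(+4); under {E} X still reaches {F,G,M,P,T,W} ∋ F.
{E,T}: X⊥F given {E,T} in G with X→· removed — back-door holds.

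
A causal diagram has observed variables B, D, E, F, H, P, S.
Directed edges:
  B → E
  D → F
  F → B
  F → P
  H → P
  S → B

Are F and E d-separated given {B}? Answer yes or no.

Yes — F ⊥ E | {B}.

Bayes-Ball from F | {B} reaches {D,P,S}.
E ∉ reach(F|{B}) ⇒ F ⊥ E | {B}.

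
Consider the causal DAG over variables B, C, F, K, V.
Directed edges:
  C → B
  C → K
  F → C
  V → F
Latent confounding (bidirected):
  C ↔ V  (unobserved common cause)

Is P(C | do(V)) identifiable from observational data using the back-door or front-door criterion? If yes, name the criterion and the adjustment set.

desc(V)\{V}={B,C,F,K}; candidates ⊆ {—}.
V↔C: latent back-door arc(s) into V.
size 0: {}; under {} V still reaches {B,C,K} ∋ C.
V↔C cannot be blocked by any observed set — no back-door set.
{F}: (i) intercepts every directed V→C path; (ii) no back-door V→{F}; (iii) {V} blocks every back-door {F}→C. Front-door holds.
P(C|do(V)) = Σ_{F} P(F|V) Σ_{V'} P(C|F,V')P(V').

P(C|do(V)): frontdoor, adjust for {F}.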